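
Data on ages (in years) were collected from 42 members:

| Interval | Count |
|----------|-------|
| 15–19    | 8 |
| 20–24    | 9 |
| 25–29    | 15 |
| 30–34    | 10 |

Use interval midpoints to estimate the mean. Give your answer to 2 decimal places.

25.21

Midpoints: 17, 22, 27, 32
Σfm = 8×17 + 9×22 + 15×27 + 10×32 = 1059
n = Σf = 42
Mean = 1059 / 42 = 25.2143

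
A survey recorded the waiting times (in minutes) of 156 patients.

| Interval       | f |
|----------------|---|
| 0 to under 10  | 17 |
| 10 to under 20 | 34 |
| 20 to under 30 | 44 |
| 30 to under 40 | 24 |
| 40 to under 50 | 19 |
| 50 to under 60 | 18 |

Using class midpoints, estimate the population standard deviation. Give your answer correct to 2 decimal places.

14.96

Midpoints: 5, 15, 25, 35, 45, 55
n = 156, Σfm = 4380, mean = 28.0769
Σfm² = 157900
Σf(m − x̄)² = Σfm² − (Σfm)²/n = 157900 − 4380²/156 = 34923.0769
Population variance = 34923.0769 / 156 = 223.8659
Standard deviation = √223.8659 = 14.9621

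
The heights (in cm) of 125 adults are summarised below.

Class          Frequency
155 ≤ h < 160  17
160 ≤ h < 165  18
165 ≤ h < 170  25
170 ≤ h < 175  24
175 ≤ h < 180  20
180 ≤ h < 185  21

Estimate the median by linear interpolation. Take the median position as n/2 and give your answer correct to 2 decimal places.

170.52

Cumulative frequencies: 17, 35, 60, 84, 104, 125
n = 125; position = n/2 = 62.5.
This falls in the class 170 ≤ h < 175: L = 170, F = 60, f = 24, h = 5.
Median ≈ 170 + ((62.5 − 60) / 24) × 5 = 170.5208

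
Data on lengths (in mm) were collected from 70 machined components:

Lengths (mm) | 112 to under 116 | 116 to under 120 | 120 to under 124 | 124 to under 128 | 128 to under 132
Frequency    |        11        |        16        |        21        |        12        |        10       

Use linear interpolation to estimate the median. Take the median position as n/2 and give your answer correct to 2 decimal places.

121.52

Cumulative frequencies: 11, 27, 48, 60, 70
n = 70; position = n/2 = 35.
This falls in the class 120 to under 124: L = 120, F = 27, f = 21, h = 4.
Median ≈ 120 + ((35 − 27) / 21) × 4 = 121.5238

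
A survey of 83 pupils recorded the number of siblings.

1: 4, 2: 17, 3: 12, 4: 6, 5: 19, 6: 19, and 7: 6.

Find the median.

5

Cumulative frequencies: 4, 21, 33, 39, 58, 77, 83
n = 83, so the median is the value in position (n+1)/2 = 42.
Position 42 falls at value 5.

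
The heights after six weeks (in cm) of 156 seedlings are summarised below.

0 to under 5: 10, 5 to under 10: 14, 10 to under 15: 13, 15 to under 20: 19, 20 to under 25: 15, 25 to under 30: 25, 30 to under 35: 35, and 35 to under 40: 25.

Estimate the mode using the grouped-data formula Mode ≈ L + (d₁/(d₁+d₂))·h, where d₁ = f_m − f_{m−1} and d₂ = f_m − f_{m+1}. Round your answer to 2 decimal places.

32.50

Modal class: 30 to under 35 (highest frequency 35).
d₁ = 35 − 25 = 10, d₂ = 35 − 25 = 10
Mode ≈ 30 + (10/(10+10)) × 5 = 30 + 2.5000 = 32.5000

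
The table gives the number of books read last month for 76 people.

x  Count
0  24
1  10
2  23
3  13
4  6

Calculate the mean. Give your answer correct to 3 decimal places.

1.566

Values: 0, 1, 2, 3, 4
Σfx = 24×0 + 10×1 + 23×2 + 13×3 + 6×4 = 119
n = Σf = 76
Mean = 119 / 76 = 1.5658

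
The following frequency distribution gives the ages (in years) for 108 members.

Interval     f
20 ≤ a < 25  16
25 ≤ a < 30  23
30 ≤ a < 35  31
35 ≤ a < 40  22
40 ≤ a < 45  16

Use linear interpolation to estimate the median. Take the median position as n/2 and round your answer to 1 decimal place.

32.4

Cumulative frequencies: 16, 39, 70, 92, 108
n = 108; position = n/2 = 54.
This falls in the class 30 ≤ a < 35: L = 30, F = 39, f = 31, h = 5.
Median ≈ 30 + ((54 − 39) / 31) × 5 = 32.4194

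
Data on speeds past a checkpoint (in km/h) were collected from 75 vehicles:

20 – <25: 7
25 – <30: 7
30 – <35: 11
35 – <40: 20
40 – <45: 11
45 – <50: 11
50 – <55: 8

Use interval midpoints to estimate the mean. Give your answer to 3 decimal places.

Midpoints: 22.5, 27.5, 32.5, 37.5, 42.5, 47.5, 52.5
Σfm = 7×22.5 + 7×27.5 + 11×32.5 + 20×37.5 + 11×42.5 + 11×47.5 + 8×52.5 = 2867.5
n = Σf = 75
Mean = 2867.5 / 75 = 38.2333

38.233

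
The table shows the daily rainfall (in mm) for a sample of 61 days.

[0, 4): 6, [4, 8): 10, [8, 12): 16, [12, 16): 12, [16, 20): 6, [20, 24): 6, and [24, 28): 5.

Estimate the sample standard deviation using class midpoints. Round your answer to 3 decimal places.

6.885

Midpoints: 2, 6, 10, 14, 18, 22, 26
n = 61, Σfm = 770, mean = 12.6230
Σfm² = 12564
Σf(m − x̄)² = Σfm² − (Σfm)²/n = 12564 − 770²/61 = 2844.3279
Sample variance = 2844.3279 / 60 = 47.4055
Standard deviation = √47.4055 = 6.8852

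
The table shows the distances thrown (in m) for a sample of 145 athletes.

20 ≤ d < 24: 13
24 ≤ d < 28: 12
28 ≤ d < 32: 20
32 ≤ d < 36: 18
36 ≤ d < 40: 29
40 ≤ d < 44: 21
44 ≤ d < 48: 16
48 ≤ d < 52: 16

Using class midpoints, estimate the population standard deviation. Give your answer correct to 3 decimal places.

8.331

Midpoints: 22, 26, 30, 34, 38, 42, 46, 50
n = 145, Σfm = 5330, mean = 36.7586
Σfm² = 205988
Σf(m − x̄)² = Σfm² − (Σfm)²/n = 205988 − 5330²/145 = 10064.5517
Population variance = 10064.5517 / 145 = 69.4107
Standard deviation = √69.4107 = 8.3313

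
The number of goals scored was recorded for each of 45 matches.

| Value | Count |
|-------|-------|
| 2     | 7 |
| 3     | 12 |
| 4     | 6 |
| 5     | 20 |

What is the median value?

4

Cumulative frequencies: 7, 19, 25, 45
n = 45, so the median is the value in position (n+1)/2 = 23.
Position 23 falls at value 4.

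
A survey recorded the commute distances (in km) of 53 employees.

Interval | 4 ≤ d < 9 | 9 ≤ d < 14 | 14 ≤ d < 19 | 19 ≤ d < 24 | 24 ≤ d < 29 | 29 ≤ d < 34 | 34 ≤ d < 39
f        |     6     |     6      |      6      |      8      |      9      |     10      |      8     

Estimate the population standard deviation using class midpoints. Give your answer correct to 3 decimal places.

Midpoints: 6.5, 11.5, 16.5, 21.5, 26.5, 31.5, 36.5
n = 53, Σfm = 1224.5, mean = 23.1038
Σfm² = 33279.25
Σf(m − x̄)² = Σfm² − (Σfm)²/n = 33279.25 − 1224.5²/53 = 4988.6792
Population variance = 4988.6792 / 53 = 94.1260
Standard deviation = √94.1260 = 9.7019

9.702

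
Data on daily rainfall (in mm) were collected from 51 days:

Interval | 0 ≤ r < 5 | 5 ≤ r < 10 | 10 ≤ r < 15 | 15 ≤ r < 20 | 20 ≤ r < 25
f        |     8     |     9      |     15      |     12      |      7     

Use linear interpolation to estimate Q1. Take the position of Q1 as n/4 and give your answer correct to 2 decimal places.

7.64

Cumulative frequencies: 8, 17, 32, 44, 51
n = 51; position = n/4 = 12.75.
This falls in the class 5 ≤ r < 10: L = 5, F = 8, f = 9, h = 5.
Lower quartile ≈ 5 + ((12.75 − 8) / 9) × 5 = 7.6389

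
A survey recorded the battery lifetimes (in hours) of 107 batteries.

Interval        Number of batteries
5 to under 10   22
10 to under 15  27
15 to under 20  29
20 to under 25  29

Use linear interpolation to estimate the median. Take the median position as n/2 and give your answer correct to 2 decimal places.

15.78

Cumulative frequencies: 22, 49, 78, 107
n = 107; position = n/2 = 53.5.
This falls in the class 15 to under 20: L = 15, F = 49, f = 29, h = 5.
Median ≈ 15 + ((53.5 − 49) / 29) × 5 = 15.7759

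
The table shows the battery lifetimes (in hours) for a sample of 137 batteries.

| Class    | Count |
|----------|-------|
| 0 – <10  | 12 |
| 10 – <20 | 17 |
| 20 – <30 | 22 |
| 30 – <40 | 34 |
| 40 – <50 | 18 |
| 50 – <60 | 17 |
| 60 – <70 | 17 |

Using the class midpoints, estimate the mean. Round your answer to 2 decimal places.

35.80

Midpoints: 5, 15, 25, 35, 45, 55, 65
Σfm = 12×5 + 17×15 + 22×25 + 34×35 + 18×45 + 17×55 + 17×65 = 4905
n = Σf = 137
Mean = 4905 / 137 = 35.8029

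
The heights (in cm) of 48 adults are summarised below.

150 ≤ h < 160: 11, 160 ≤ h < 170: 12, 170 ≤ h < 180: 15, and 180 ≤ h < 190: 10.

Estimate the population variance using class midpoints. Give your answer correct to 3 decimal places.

Midpoints: 155, 165, 175, 185
n = 48, Σfm = 8160, mean = 170.0000
Σfm² = 1392600
Σf(m − x̄)² = Σfm² − (Σfm)²/n = 1392600 − 8160²/48 = 5400.0000
Population variance = 5400.0000 / 48 = 112.5000

112.500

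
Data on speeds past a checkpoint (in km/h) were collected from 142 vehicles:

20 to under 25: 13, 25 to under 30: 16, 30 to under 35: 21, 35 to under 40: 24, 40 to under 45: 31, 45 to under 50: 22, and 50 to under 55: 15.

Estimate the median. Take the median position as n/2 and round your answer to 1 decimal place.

39.4

Cumulative frequencies: 13, 29, 50, 74, 105, 127, 142
n = 142; position = n/2 = 71.
This falls in the class 35 to under 40: L = 35, F = 50, f = 24, h = 5.
Median ≈ 35 + ((71 − 50) / 24) × 5 = 39.3750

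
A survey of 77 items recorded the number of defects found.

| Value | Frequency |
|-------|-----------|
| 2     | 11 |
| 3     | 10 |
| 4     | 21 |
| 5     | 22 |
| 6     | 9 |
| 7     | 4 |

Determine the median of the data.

4

Cumulative frequencies: 11, 21, 42, 64, 73, 77
n = 77, so the median is the value in position (n+1)/2 = 39.
Position 39 falls at value 4.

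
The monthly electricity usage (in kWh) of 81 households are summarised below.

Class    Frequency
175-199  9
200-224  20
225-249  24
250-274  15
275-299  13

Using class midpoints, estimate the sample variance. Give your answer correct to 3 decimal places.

Midpoints: 187, 212, 237, 262, 287
n = 81, Σfm = 19272, mean = 237.9259
Σfm² = 4662114
Σf(m − x̄)² = Σfm² − (Σfm)²/n = 4662114 − 19272²/81 = 76805.5556
Sample variance = 76805.5556 / 80 = 960.0694

960.069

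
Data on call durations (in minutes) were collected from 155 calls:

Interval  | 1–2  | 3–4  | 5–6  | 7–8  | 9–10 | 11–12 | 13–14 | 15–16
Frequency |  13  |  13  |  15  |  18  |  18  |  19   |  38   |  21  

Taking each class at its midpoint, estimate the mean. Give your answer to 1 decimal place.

9.7

Midpoints: 1.5, 3.5, 5.5, 7.5, 9.5, 11.5, 13.5, 15.5
Σfm = 13×1.5 + 13×3.5 + 15×5.5 + 18×7.5 + 18×9.5 + 19×11.5 + 38×13.5 + 21×15.5 = 1510.5
n = Σf = 155
Mean = 1510.5 / 155 = 9.7452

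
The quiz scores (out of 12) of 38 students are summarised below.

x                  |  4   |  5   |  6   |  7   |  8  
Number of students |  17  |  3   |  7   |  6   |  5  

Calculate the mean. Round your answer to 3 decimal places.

5.447

Values: 4, 5, 6, 7, 8
Σfx = 17×4 + 3×5 + 7×6 + 6×7 + 5×8 = 207
n = Σf = 38
Mean = 207 / 38 = 5.4474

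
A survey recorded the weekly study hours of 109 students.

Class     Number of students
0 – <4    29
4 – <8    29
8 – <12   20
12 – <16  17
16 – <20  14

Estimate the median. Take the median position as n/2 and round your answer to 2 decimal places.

Cumulative frequencies: 29, 58, 78, 95, 109
n = 109; position = n/2 = 54.5.
This falls in the class 4 – <8: L = 4, F = 29, f = 29, h = 4.
Median ≈ 4 + ((54.5 − 29) / 29) × 4 = 7.5172

7.52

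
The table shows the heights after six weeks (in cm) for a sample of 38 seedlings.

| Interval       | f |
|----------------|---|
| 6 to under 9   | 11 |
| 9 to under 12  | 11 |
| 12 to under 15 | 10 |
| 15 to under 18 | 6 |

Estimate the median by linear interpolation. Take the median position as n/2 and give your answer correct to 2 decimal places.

Cumulative frequencies: 11, 22, 32, 38
n = 38; position = n/2 = 19.
This falls in the class 9 to under 12: L = 9, F = 11, f = 11, h = 3.
Median ≈ 9 + ((19 − 11) / 11) × 3 = 11.1818

11.18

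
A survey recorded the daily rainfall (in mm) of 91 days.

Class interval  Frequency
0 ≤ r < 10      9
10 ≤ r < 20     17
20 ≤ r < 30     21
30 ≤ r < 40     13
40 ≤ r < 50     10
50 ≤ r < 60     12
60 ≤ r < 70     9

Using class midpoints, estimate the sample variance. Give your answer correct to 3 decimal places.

337.949

Midpoints: 5, 15, 25, 35, 45, 55, 65
n = 91, Σfm = 2975, mean = 32.6923
Σfm² = 127675
Σf(m − x̄)² = Σfm² − (Σfm)²/n = 127675 − 2975²/91 = 30415.3846
Sample variance = 30415.3846 / 90 = 337.9487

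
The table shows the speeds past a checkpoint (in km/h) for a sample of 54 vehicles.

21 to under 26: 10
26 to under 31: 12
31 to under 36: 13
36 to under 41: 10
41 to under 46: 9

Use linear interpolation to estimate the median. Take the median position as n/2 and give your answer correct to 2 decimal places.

32.92

Cumulative frequencies: 10, 22, 35, 45, 54
n = 54; position = n/2 = 27.
This falls in the class 31 to under 36: L = 31, F = 22, f = 13, h = 5.
Median ≈ 31 + ((27 − 22) / 13) × 5 = 32.9231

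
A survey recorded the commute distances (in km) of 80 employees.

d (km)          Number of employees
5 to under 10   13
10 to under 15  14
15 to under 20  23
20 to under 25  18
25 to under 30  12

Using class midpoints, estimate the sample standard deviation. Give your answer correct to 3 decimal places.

Midpoints: 7.5, 12.5, 17.5, 22.5, 27.5
n = 80, Σfm = 1410, mean = 17.6250
Σfm² = 28150
Σf(m − x̄)² = Σfm² − (Σfm)²/n = 28150 − 1410²/80 = 3298.7500
Sample variance = 3298.7500 / 79 = 41.7563
Standard deviation = √41.7563 = 6.4619

6.462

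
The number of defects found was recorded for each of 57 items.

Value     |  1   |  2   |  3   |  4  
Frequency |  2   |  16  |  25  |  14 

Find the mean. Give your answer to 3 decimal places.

Values: 1, 2, 3, 4
Σfx = 2×1 + 16×2 + 25×3 + 14×4 = 165
n = Σf = 57
Mean = 165 / 57 = 2.8947

2.895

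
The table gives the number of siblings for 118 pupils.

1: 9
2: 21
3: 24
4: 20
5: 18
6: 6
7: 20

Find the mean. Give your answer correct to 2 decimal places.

3.97

Values: 1, 2, 3, 4, 5, 6, 7
Σfx = 9×1 + 21×2 + 24×3 + 20×4 + 18×5 + 6×6 + 20×7 = 469
n = Σf = 118
Mean = 469 / 118 = 3.9746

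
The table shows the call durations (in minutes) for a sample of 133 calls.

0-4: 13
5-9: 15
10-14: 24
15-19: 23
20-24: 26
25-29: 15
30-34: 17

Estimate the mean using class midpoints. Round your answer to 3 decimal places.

17.526

Midpoints: 2, 7, 12, 17, 22, 27, 32
Σfm = 13×2 + 15×7 + 24×12 + 23×17 + 26×22 + 15×27 + 17×32 = 2331
n = Σf = 133
Mean = 2331 / 133 = 17.5263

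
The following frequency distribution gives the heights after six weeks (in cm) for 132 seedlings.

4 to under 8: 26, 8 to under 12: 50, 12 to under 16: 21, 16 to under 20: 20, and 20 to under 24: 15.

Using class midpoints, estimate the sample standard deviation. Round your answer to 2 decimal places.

Midpoints: 6, 10, 14, 18, 22
n = 132, Σfm = 1640, mean = 12.4242
Σfm² = 23792
Σf(m − x̄)² = Σfm² − (Σfm)²/n = 23792 − 1640²/132 = 3416.2424
Sample variance = 3416.2424 / 131 = 26.0782
Standard deviation = √26.0782 = 5.1067

5.11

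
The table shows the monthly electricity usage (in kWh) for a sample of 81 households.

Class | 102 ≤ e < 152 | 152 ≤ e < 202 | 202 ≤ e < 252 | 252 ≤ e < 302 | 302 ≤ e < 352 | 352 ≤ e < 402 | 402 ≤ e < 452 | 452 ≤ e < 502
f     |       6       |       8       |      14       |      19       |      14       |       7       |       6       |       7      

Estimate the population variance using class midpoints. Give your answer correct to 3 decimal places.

Midpoints: 127, 177, 227, 277, 327, 377, 427, 477
n = 81, Σfm = 23737, mean = 293.0494
Σfm² = 7705249
Σf(m − x̄)² = Σfm² − (Σfm)²/n = 7705249 − 23737²/81 = 749135.8025
Population variance = 749135.8025 / 81 = 9248.5902

9248.590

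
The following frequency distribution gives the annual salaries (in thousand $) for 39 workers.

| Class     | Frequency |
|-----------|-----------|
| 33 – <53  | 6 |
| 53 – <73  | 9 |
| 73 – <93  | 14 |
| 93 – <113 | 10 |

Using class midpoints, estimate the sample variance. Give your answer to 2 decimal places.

Midpoints: 43, 63, 83, 103
n = 39, Σfm = 3017, mean = 77.3590
Σfm² = 249351
Σf(m − x̄)² = Σfm² − (Σfm)²/n = 249351 − 3017²/39 = 15958.9744
Sample variance = 15958.9744 / 38 = 419.9730

419.97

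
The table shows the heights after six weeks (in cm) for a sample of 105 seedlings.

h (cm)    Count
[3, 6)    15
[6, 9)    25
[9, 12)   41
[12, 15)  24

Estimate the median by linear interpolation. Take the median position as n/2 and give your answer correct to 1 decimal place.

Cumulative frequencies: 15, 40, 81, 105
n = 105; position = n/2 = 52.5.
This falls in the class [9, 12): L = 9, F = 40, f = 41, h = 3.
Median ≈ 9 + ((52.5 − 40) / 41) × 3 = 9.9146

9.9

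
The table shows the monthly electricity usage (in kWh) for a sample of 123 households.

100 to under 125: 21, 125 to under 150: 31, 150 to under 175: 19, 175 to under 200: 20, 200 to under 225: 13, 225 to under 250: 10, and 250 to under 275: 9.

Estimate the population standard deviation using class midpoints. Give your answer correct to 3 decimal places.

45.567

Midpoints: 112.5, 137.5, 162.5, 187.5, 212.5, 237.5, 262.5
n = 123, Σfm = 20962.5, mean = 170.4268
Σfm² = 3827968.75
Σf(m − x̄)² = Σfm² − (Σfm)²/n = 3827968.75 − 20962.5²/123 = 255396.3415
Population variance = 255396.3415 / 123 = 2076.3930
Standard deviation = √2076.3930 = 45.5675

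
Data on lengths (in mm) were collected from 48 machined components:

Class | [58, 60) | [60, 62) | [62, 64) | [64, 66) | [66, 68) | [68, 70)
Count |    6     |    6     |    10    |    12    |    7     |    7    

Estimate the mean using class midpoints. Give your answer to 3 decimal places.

64.208

Midpoints: 59, 61, 63, 65, 67, 69
Σfm = 6×59 + 6×61 + 10×63 + 12×65 + 7×67 + 7×69 = 3082
n = Σf = 48
Mean = 3082 / 48 = 64.2083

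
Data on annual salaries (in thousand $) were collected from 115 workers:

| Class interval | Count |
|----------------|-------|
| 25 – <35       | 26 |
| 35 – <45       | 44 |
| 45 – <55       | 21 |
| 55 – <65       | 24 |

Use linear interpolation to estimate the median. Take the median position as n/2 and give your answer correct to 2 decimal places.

Cumulative frequencies: 26, 70, 91, 115
n = 115; position = n/2 = 57.5.
This falls in the class 35 – <45: L = 35, F = 26, f = 44, h = 10.
Median ≈ 35 + ((57.5 − 26) / 44) × 10 = 42.1591

42.16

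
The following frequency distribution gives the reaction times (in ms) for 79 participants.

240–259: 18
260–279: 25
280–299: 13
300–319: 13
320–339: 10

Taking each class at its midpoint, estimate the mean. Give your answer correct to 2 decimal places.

282.41

Midpoints: 249.5, 269.5, 289.5, 309.5, 329.5
Σfm = 18×249.5 + 25×269.5 + 13×289.5 + 13×309.5 + 10×329.5 = 22310.5
n = Σf = 79
Mean = 22310.5 / 79 = 282.4114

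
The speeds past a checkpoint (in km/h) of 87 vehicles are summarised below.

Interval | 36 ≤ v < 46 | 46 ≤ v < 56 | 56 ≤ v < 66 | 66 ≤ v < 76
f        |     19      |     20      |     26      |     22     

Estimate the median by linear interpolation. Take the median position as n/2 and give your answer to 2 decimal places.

57.73

Cumulative frequencies: 19, 39, 65, 87
n = 87; position = n/2 = 43.5.
This falls in the class 56 ≤ v < 66: L = 56, F = 39, f = 26, h = 10.
Median ≈ 56 + ((43.5 − 39) / 26) × 10 = 57.7308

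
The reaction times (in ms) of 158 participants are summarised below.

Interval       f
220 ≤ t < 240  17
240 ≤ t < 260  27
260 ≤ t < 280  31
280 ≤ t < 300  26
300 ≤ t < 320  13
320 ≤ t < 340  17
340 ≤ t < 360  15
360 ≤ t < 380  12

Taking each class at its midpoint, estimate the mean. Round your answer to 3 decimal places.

Midpoints: 230, 250, 270, 290, 310, 330, 350, 370
Σfm = 17×230 + 27×250 + 31×270 + 26×290 + 13×310 + 17×330 + 15×350 + 12×370 = 45900
n = Σf = 158
Mean = 45900 / 158 = 290.5063

290.506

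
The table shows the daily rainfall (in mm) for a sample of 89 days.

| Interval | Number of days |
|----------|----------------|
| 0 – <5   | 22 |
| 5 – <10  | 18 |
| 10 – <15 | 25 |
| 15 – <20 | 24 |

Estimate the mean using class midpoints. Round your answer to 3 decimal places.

10.365

Midpoints: 2.5, 7.5, 12.5, 17.5
Σfm = 22×2.5 + 18×7.5 + 25×12.5 + 24×17.5 = 922.5
n = Σf = 89
Mean = 922.5 / 89 = 10.3652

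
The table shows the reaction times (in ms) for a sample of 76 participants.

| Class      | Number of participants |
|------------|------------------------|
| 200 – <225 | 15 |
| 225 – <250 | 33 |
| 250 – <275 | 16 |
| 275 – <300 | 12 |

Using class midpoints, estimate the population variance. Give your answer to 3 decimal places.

Midpoints: 212.5, 237.5, 262.5, 287.5
n = 76, Σfm = 18675, mean = 245.7237
Σfm² = 4633125
Σf(m − x̄)² = Σfm² − (Σfm)²/n = 4633125 − 18675²/76 = 44235.1974
Population variance = 44235.1974 / 76 = 582.0421

582.042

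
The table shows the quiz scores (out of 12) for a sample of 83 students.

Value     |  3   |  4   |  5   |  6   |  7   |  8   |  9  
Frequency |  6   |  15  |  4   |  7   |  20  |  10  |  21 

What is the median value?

Cumulative frequencies: 6, 21, 25, 32, 52, 62, 83
n = 83, so the median is the value in position (n+1)/2 = 42.
Position 42 falls at value 7.

7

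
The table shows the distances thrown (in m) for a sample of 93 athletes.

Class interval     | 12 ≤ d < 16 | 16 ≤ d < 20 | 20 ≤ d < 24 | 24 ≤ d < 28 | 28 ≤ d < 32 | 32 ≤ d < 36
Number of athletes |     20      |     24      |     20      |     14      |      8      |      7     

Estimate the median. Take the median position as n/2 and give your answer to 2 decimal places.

20.50

Cumulative frequencies: 20, 44, 64, 78, 86, 93
n = 93; position = n/2 = 46.5.
This falls in the class 20 ≤ d < 24: L = 20, F = 44, f = 20, h = 4.
Median ≈ 20 + ((46.5 − 44) / 20) × 4 = 20.5000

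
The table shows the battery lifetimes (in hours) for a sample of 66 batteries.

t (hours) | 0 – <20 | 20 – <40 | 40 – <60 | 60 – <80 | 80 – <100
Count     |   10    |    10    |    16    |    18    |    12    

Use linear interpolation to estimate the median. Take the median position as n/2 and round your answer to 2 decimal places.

Cumulative frequencies: 10, 20, 36, 54, 66
n = 66; position = n/2 = 33.
This falls in the class 40 – <60: L = 40, F = 20, f = 16, h = 20.
Median ≈ 40 + ((33 − 20) / 16) × 20 = 56.2500

56.25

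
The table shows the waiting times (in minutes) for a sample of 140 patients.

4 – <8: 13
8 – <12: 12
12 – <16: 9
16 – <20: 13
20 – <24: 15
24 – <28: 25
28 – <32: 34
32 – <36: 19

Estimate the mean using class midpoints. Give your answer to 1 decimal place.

22.9

Midpoints: 6, 10, 14, 18, 22, 26, 30, 34
Σfm = 13×6 + 12×10 + 9×14 + 13×18 + 15×22 + 25×26 + 34×30 + 19×34 = 3204
n = Σf = 140
Mean = 3204 / 140 = 22.8857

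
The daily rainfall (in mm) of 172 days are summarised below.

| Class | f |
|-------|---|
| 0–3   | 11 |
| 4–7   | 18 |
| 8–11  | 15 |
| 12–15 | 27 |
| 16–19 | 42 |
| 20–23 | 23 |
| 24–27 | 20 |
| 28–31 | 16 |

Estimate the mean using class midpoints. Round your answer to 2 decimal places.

16.48

Midpoints: 1.5, 5.5, 9.5, 13.5, 17.5, 21.5, 25.5, 29.5
Σfm = 11×1.5 + 18×5.5 + 15×9.5 + 27×13.5 + 42×17.5 + 23×21.5 + 20×25.5 + 16×29.5 = 2834
n = Σf = 172
Mean = 2834 / 172 = 16.4767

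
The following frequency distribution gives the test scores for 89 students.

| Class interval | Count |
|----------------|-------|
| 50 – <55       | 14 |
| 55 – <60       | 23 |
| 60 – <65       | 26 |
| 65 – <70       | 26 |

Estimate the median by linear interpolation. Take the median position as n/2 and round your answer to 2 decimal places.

61.44

Cumulative frequencies: 14, 37, 63, 89
n = 89; position = n/2 = 44.5.
This falls in the class 60 – <65: L = 60, F = 37, f = 26, h = 5.
Median ≈ 60 + ((44.5 − 37) / 26) × 5 = 61.4423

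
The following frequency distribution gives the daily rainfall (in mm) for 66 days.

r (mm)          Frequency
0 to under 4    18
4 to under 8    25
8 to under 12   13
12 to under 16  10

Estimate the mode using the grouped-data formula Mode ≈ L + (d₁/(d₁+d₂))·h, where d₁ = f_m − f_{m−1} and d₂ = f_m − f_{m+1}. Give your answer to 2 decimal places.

5.47

Modal class: 4 to under 8 (highest frequency 25).
d₁ = 25 − 18 = 7, d₂ = 25 − 13 = 12
Mode ≈ 4 + (7/(7+12)) × 4 = 4 + 1.4737 = 5.4737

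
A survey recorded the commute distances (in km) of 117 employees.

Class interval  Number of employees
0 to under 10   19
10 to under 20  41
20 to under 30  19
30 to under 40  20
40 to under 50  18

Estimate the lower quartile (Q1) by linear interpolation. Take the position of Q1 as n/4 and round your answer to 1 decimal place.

Cumulative frequencies: 19, 60, 79, 99, 117
n = 117; position = n/4 = 29.25.
This falls in the class 10 to under 20: L = 10, F = 19, f = 41, h = 10.
Lower quartile ≈ 10 + ((29.25 − 19) / 41) × 10 = 12.5000

12.5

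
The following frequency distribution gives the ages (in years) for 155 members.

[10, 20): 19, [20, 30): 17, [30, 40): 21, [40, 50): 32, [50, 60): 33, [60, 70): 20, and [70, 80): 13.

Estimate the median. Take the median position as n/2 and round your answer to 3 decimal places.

Cumulative frequencies: 19, 36, 57, 89, 122, 142, 155
n = 155; position = n/2 = 77.5.
This falls in the class [40, 50): L = 40, F = 57, f = 32, h = 10.
Median ≈ 40 + ((77.5 − 57) / 32) × 10 = 46.4062

46.406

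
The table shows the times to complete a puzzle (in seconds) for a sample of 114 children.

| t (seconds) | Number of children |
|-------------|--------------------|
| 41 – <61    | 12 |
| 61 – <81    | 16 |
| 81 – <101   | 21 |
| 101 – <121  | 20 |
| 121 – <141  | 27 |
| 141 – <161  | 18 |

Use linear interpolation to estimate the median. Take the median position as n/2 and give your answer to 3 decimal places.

Cumulative frequencies: 12, 28, 49, 69, 96, 114
n = 114; position = n/2 = 57.
This falls in the class 101 – <121: L = 101, F = 49, f = 20, h = 20.
Median ≈ 101 + ((57 − 49) / 20) × 20 = 109.0000

109.000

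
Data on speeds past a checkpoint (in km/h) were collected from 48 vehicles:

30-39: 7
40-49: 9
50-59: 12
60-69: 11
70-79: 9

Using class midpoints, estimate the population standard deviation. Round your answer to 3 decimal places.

13.170

Midpoints: 34.5, 44.5, 54.5, 64.5, 74.5
n = 48, Σfm = 2676, mean = 55.7500
Σfm² = 157512
Σf(m − x̄)² = Σfm² − (Σfm)²/n = 157512 − 2676²/48 = 8325.0000
Population variance = 8325.0000 / 48 = 173.4375
Standard deviation = √173.4375 = 13.1696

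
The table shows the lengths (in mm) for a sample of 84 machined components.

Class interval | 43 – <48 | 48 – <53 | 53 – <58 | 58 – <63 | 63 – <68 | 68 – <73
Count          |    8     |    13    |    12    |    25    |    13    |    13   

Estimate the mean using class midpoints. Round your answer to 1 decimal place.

Midpoints: 45.5, 50.5, 55.5, 60.5, 65.5, 70.5
Σfm = 8×45.5 + 13×50.5 + 12×55.5 + 25×60.5 + 13×65.5 + 13×70.5 = 4967
n = Σf = 84
Mean = 4967 / 84 = 59.1310

59.1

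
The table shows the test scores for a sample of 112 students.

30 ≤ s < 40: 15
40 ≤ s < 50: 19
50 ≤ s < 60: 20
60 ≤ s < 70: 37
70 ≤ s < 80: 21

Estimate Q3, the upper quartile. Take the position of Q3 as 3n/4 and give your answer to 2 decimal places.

68.11

Cumulative frequencies: 15, 34, 54, 91, 112
n = 112; position = 3n/4 = 84.
This falls in the class 60 ≤ s < 70: L = 60, F = 54, f = 37, h = 10.
Upper quartile ≈ 60 + ((84 − 54) / 37) × 10 = 68.1081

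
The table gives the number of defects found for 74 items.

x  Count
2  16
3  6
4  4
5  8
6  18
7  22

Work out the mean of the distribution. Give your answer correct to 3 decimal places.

Values: 2, 3, 4, 5, 6, 7
Σfx = 16×2 + 6×3 + 4×4 + 8×5 + 18×6 + 22×7 = 368
n = Σf = 74
Mean = 368 / 74 = 4.9730

4.973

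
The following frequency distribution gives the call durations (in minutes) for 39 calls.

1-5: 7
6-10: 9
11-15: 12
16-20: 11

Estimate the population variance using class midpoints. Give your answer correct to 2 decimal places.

Midpoints: 3, 8, 13, 18
n = 39, Σfm = 447, mean = 11.4615
Σfm² = 6231
Σf(m − x̄)² = Σfm² − (Σfm)²/n = 6231 − 447²/39 = 1107.6923
Population variance = 1107.6923 / 39 = 28.4024

28.40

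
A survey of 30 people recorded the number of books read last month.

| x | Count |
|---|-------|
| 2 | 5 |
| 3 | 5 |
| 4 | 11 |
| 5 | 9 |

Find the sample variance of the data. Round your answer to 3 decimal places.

1.131

Values: 2, 3, 4, 5
n = 30, Σfx = 114, mean = 3.8000
Σfx² = 466
Σf(x − x̄)² = Σfx² − (Σfx)²/n = 466 − 114²/30 = 32.8000
Sample variance = 32.8000 / 29 = 1.1310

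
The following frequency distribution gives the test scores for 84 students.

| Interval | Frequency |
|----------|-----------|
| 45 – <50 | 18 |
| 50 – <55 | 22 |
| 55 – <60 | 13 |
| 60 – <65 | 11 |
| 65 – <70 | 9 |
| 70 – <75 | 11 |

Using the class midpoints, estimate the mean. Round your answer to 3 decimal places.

57.738

Midpoints: 47.5, 52.5, 57.5, 62.5, 67.5, 72.5
Σfm = 18×47.5 + 22×52.5 + 13×57.5 + 11×62.5 + 9×67.5 + 11×72.5 = 4850
n = Σf = 84
Mean = 4850 / 84 = 57.7381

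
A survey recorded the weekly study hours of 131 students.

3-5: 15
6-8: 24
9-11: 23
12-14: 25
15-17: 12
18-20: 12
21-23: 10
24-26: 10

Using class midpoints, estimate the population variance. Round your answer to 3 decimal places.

Midpoints: 4, 7, 10, 13, 16, 19, 22, 25
n = 131, Σfm = 1673, mean = 12.7710
Σfm² = 26435
Σf(m − x̄)² = Σfm² − (Σfm)²/n = 26435 − 1673²/131 = 5069.1298
Population variance = 5069.1298 / 131 = 38.6956

38.696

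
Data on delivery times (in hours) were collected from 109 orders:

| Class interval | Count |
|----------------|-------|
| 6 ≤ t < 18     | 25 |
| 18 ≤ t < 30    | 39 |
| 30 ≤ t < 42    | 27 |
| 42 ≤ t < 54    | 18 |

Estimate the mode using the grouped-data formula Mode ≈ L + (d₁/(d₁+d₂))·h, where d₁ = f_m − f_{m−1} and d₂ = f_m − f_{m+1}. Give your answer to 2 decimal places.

24.46

Modal class: 18 ≤ t < 30 (highest frequency 39).
d₁ = 39 − 25 = 14, d₂ = 39 − 27 = 12
Mode ≈ 18 + (14/(14+12)) × 12 = 18 + 6.4615 = 24.4615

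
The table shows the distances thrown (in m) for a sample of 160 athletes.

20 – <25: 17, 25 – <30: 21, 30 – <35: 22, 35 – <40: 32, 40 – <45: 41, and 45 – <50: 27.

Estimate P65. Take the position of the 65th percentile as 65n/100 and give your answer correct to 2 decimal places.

Cumulative frequencies: 17, 38, 60, 92, 133, 160
n = 160; position = 65n/100 = 104.
This falls in the class 40 – <45: L = 40, F = 92, f = 41, h = 5.
65th percentile ≈ 40 + ((104 − 92) / 41) × 5 = 41.4634

41.46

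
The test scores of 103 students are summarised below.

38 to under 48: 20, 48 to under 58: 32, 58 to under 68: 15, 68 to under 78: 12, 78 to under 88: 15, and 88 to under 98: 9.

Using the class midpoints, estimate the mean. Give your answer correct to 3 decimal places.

62.709

Midpoints: 43, 53, 63, 73, 83, 93
Σfm = 20×43 + 32×53 + 15×63 + 12×73 + 15×83 + 9×93 = 6459
n = Σf = 103
Mean = 6459 / 103 = 62.7087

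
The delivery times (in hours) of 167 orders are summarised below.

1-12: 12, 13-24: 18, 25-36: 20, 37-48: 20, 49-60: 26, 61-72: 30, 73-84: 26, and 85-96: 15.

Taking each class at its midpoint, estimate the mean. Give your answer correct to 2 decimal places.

51.99

Midpoints: 6.5, 18.5, 30.5, 42.5, 54.5, 66.5, 78.5, 90.5
Σfm = 12×6.5 + 18×18.5 + 20×30.5 + 20×42.5 + 26×54.5 + 30×66.5 + 26×78.5 + 15×90.5 = 8681.5
n = Σf = 167
Mean = 8681.5 / 167 = 51.9850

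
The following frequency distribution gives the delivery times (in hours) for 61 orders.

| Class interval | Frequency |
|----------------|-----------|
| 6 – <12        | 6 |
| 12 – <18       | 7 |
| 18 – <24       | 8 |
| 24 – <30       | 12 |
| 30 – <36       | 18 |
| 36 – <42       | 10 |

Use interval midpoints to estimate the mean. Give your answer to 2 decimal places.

26.80

Midpoints: 9, 15, 21, 27, 33, 39
Σfm = 6×9 + 7×15 + 8×21 + 12×27 + 18×33 + 10×39 = 1635
n = Σf = 61
Mean = 1635 / 61 = 26.8033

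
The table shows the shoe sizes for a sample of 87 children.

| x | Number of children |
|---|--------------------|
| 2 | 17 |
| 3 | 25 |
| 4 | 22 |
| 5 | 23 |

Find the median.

4

Cumulative frequencies: 17, 42, 64, 87
n = 87, so the median is the value in position (n+1)/2 = 44.
Position 44 falls at value 4.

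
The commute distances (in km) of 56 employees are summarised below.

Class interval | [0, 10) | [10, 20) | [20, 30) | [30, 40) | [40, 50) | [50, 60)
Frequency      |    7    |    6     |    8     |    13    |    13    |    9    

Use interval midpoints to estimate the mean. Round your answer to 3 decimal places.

33.214

Midpoints: 5, 15, 25, 35, 45, 55
Σfm = 7×5 + 6×15 + 8×25 + 13×35 + 13×45 + 9×55 = 1860
n = Σf = 56
Mean = 1860 / 56 = 33.2143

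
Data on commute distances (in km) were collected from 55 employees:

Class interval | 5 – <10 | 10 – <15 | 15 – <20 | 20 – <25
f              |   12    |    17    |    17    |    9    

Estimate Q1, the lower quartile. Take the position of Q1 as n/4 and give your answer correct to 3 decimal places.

Cumulative frequencies: 12, 29, 46, 55
n = 55; position = n/4 = 13.75.
This falls in the class 10 – <15: L = 10, F = 12, f = 17, h = 5.
Lower quartile ≈ 10 + ((13.75 − 12) / 17) × 5 = 10.5147

10.515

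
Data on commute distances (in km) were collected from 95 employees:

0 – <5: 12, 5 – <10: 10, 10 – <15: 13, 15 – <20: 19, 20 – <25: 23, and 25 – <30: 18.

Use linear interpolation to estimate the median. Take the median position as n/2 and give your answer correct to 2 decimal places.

18.29

Cumulative frequencies: 12, 22, 35, 54, 77, 95
n = 95; position = n/2 = 47.5.
This falls in the class 15 – <20: L = 15, F = 35, f = 19, h = 5.
Median ≈ 15 + ((47.5 − 35) / 19) × 5 = 18.2895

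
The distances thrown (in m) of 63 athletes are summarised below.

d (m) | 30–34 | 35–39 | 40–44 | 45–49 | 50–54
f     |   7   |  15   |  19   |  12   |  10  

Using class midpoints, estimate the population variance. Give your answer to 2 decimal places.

37.64

Midpoints: 32, 37, 42, 47, 52
n = 63, Σfm = 2661, mean = 42.2381
Σfm² = 114767
Σf(m − x̄)² = Σfm² − (Σfm)²/n = 114767 − 2661²/63 = 2371.4286
Population variance = 2371.4286 / 63 = 37.6417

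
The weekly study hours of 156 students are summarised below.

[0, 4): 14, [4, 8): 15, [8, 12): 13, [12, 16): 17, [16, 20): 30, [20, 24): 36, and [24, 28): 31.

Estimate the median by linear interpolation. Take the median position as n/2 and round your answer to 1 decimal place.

18.5

Cumulative frequencies: 14, 29, 42, 59, 89, 125, 156
n = 156; position = n/2 = 78.
This falls in the class [16, 20): L = 16, F = 59, f = 30, h = 4.
Median ≈ 16 + ((78 − 59) / 30) × 4 = 18.5333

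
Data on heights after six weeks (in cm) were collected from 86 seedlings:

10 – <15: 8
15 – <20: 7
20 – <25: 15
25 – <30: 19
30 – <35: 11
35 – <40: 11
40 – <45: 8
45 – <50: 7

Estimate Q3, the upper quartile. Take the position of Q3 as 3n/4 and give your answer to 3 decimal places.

Cumulative frequencies: 8, 15, 30, 49, 60, 71, 79, 86
n = 86; position = 3n/4 = 64.5.
This falls in the class 35 – <40: L = 35, F = 60, f = 11, h = 5.
Upper quartile ≈ 35 + ((64.5 − 60) / 11) × 5 = 37.0455

37.045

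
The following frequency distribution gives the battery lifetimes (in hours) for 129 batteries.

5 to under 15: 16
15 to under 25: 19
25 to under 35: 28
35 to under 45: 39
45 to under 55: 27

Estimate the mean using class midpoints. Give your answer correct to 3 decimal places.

Midpoints: 10, 20, 30, 40, 50
Σfm = 16×10 + 19×20 + 28×30 + 39×40 + 27×50 = 4290
n = Σf = 129
Mean = 4290 / 129 = 33.2558

33.256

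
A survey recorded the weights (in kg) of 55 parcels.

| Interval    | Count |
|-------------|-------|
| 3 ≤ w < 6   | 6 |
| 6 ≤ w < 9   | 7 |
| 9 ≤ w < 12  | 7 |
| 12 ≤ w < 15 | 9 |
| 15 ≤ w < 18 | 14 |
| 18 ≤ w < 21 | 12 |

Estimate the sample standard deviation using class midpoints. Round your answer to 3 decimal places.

5.016

Midpoints: 4.5, 7.5, 10.5, 13.5, 16.5, 19.5
n = 55, Σfm = 739.5, mean = 13.4455
Σfm² = 11301.75
Σf(m − x̄)² = Σfm² − (Σfm)²/n = 11301.75 − 739.5²/55 = 1358.8364
Sample variance = 1358.8364 / 54 = 25.1636
Standard deviation = √25.1636 = 5.0163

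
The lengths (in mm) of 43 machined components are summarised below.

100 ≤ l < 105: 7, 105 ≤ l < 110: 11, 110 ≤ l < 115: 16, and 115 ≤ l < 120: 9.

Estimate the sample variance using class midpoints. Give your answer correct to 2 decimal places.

25.03

Midpoints: 102.5, 107.5, 112.5, 117.5
n = 43, Σfm = 4757.5, mean = 110.6395
Σfm² = 527418.75
Σf(m − x̄)² = Σfm² − (Σfm)²/n = 527418.75 − 4757.5²/43 = 1051.1628
Sample variance = 1051.1628 / 42 = 25.0277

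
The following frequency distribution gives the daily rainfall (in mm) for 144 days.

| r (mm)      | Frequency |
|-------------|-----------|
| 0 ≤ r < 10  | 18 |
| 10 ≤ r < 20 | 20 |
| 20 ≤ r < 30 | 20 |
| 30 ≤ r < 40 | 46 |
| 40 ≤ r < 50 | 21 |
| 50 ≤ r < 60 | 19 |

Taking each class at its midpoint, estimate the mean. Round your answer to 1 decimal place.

31.2

Midpoints: 5, 15, 25, 35, 45, 55
Σfm = 18×5 + 20×15 + 20×25 + 46×35 + 21×45 + 19×55 = 4490
n = Σf = 144
Mean = 4490 / 144 = 31.1806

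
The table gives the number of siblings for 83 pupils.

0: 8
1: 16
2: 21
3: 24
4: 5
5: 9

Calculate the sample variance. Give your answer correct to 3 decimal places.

Values: 0, 1, 2, 3, 4, 5
n = 83, Σfx = 195, mean = 2.3494
Σfx² = 621
Σf(x − x̄)² = Σfx² − (Σfx)²/n = 621 − 195²/83 = 162.8675
Sample variance = 162.8675 / 82 = 1.9862

1.986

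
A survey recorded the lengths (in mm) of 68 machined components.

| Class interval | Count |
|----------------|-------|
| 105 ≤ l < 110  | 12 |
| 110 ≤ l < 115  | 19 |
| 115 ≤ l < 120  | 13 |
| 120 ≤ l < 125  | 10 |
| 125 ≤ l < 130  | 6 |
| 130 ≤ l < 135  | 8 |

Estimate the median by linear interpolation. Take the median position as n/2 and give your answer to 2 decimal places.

116.15

Cumulative frequencies: 12, 31, 44, 54, 60, 68
n = 68; position = n/2 = 34.
This falls in the class 115 ≤ l < 120: L = 115, F = 31, f = 13, h = 5.
Median ≈ 115 + ((34 − 31) / 13) × 5 = 116.1538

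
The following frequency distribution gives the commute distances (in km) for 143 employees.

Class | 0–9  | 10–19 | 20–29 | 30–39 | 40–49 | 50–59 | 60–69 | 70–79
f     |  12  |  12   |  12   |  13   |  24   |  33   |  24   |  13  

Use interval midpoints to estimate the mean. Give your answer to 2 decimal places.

Midpoints: 4.5, 14.5, 24.5, 34.5, 44.5, 54.5, 64.5, 74.5
Σfm = 12×4.5 + 12×14.5 + 12×24.5 + 13×34.5 + 24×44.5 + 33×54.5 + 24×64.5 + 13×74.5 = 6353.5
n = Σf = 143
Mean = 6353.5 / 143 = 44.4301

44.43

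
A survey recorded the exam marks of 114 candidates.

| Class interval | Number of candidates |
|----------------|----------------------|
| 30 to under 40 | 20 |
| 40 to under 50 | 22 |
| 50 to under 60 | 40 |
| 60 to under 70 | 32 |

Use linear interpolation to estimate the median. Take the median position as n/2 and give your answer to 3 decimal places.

53.750

Cumulative frequencies: 20, 42, 82, 114
n = 114; position = n/2 = 57.
This falls in the class 50 to under 60: L = 50, F = 42, f = 40, h = 10.
Median ≈ 50 + ((57 − 42) / 40) × 10 = 53.7500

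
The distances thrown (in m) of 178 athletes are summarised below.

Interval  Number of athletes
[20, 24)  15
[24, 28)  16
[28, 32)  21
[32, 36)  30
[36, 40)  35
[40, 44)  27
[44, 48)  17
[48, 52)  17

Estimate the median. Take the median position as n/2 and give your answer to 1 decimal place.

Cumulative frequencies: 15, 31, 52, 82, 117, 144, 161, 178
n = 178; position = n/2 = 89.
This falls in the class [36, 40): L = 36, F = 82, f = 35, h = 4.
Median ≈ 36 + ((89 − 82) / 35) × 4 = 36.8000

36.8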